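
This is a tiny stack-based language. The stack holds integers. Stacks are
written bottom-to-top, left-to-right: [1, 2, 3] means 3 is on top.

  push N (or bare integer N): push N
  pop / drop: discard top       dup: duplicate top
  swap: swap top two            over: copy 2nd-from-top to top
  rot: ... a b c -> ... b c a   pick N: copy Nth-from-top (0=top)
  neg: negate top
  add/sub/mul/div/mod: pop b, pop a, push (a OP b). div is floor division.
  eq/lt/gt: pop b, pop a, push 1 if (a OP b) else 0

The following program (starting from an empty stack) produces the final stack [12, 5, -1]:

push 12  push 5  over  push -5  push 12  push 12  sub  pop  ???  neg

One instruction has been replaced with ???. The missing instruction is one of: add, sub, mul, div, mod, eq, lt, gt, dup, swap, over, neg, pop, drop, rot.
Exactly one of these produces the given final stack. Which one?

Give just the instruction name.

Stack before ???: [12, 5, 12, -5]
Stack after ???:  [12, 5, 1]
The instruction that transforms [12, 5, 12, -5] -> [12, 5, 1] is: gt

Answer: gt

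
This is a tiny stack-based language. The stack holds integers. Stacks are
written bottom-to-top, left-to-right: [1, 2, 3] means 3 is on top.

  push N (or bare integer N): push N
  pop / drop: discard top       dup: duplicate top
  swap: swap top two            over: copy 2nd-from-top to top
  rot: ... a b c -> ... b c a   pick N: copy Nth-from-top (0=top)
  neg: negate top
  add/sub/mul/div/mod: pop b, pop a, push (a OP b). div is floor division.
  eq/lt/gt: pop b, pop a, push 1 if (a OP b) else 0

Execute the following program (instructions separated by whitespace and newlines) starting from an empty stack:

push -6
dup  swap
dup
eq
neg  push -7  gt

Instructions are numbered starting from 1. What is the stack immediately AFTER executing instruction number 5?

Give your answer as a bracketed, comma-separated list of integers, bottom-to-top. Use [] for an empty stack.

Answer: [-6, 1]

Derivation:
Step 1 ('push -6'): [-6]
Step 2 ('dup'): [-6, -6]
Step 3 ('swap'): [-6, -6]
Step 4 ('dup'): [-6, -6, -6]
Step 5 ('eq'): [-6, 1]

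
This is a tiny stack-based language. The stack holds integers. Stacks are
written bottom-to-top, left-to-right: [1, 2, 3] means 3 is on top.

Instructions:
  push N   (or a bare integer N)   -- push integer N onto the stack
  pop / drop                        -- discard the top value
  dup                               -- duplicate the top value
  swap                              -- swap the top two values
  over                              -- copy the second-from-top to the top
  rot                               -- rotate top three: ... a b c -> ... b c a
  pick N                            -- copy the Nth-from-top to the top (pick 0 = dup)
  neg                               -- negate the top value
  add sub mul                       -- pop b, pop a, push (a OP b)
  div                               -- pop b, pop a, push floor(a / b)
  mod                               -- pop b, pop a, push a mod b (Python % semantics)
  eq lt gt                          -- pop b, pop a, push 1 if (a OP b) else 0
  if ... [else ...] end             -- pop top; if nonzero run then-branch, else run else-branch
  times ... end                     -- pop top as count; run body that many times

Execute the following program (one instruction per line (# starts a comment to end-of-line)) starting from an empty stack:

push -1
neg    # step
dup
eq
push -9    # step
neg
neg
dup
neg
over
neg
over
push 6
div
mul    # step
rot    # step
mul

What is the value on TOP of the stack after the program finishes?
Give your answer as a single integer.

After 'push -1': [-1]
After 'neg': [1]
After 'dup': [1, 1]
After 'eq': [1]
After 'push -9': [1, -9]
After 'neg': [1, 9]
After 'neg': [1, -9]
After 'dup': [1, -9, -9]
After 'neg': [1, -9, 9]
After 'over': [1, -9, 9, -9]
After 'neg': [1, -9, 9, 9]
After 'over': [1, -9, 9, 9, 9]
After 'push 6': [1, -9, 9, 9, 9, 6]
After 'div': [1, -9, 9, 9, 1]
After 'mul': [1, -9, 9, 9]
After 'rot': [1, 9, 9, -9]
After 'mul': [1, 9, -81]

Answer: -81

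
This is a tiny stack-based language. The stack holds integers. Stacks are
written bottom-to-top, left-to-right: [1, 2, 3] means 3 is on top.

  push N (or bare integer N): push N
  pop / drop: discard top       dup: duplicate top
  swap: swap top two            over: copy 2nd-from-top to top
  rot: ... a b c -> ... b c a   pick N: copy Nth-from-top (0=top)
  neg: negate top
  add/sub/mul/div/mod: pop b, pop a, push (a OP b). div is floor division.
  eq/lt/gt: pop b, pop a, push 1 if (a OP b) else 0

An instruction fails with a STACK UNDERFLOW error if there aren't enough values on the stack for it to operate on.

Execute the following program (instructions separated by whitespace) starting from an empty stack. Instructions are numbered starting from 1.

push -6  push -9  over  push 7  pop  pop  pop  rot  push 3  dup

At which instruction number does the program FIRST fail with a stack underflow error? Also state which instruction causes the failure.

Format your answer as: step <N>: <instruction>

Step 1 ('push -6'): stack = [-6], depth = 1
Step 2 ('push -9'): stack = [-6, -9], depth = 2
Step 3 ('over'): stack = [-6, -9, -6], depth = 3
Step 4 ('push 7'): stack = [-6, -9, -6, 7], depth = 4
Step 5 ('pop'): stack = [-6, -9, -6], depth = 3
Step 6 ('pop'): stack = [-6, -9], depth = 2
Step 7 ('pop'): stack = [-6], depth = 1
Step 8 ('rot'): needs 3 value(s) but depth is 1 — STACK UNDERFLOW

Answer: step 8: rot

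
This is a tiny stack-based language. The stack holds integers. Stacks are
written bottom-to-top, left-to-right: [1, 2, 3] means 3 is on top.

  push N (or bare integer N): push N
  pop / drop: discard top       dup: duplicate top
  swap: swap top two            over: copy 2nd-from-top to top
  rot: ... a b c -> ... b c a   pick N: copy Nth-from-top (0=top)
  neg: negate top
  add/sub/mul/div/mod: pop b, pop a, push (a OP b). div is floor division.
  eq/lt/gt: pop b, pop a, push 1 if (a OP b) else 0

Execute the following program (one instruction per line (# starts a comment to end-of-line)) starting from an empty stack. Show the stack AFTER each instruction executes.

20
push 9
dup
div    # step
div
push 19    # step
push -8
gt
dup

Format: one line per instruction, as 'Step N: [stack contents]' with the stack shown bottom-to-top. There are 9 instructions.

Step 1: [20]
Step 2: [20, 9]
Step 3: [20, 9, 9]
Step 4: [20, 1]
Step 5: [20]
Step 6: [20, 19]
Step 7: [20, 19, -8]
Step 8: [20, 1]
Step 9: [20, 1, 1]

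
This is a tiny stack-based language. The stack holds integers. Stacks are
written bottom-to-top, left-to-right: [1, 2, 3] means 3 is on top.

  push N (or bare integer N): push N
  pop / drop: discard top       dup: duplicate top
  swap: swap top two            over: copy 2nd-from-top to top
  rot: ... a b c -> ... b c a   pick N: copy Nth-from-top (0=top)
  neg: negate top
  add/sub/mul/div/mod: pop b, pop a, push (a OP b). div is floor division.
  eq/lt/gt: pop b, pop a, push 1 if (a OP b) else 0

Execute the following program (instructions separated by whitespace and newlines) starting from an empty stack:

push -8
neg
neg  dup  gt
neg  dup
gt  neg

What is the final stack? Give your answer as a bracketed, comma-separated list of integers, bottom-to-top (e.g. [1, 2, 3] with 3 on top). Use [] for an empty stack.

After 'push -8': [-8]
After 'neg': [8]
After 'neg': [-8]
After 'dup': [-8, -8]
After 'gt': [0]
After 'neg': [0]
After 'dup': [0, 0]
After 'gt': [0]
After 'neg': [0]

Answer: [0]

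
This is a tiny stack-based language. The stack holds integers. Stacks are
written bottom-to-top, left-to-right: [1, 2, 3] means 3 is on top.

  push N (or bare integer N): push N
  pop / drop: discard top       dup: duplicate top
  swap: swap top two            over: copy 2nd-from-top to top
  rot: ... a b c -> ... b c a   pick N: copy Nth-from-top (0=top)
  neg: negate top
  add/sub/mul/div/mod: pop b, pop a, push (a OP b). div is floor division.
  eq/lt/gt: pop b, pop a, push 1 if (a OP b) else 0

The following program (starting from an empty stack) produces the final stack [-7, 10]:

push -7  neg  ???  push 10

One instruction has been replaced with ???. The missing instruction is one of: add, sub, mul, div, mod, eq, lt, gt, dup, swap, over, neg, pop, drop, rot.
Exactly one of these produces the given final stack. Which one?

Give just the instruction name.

Answer: neg

Derivation:
Stack before ???: [7]
Stack after ???:  [-7]
The instruction that transforms [7] -> [-7] is: neg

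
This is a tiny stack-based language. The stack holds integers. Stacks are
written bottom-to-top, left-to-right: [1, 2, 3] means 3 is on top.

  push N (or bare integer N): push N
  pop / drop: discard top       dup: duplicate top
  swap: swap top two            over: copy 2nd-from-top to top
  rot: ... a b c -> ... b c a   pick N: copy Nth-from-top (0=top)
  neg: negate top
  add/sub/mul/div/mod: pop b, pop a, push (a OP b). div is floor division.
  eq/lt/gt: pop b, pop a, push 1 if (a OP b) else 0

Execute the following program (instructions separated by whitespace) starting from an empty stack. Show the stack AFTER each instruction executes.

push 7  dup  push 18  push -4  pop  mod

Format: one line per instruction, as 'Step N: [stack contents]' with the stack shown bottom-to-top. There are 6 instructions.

Step 1: [7]
Step 2: [7, 7]
Step 3: [7, 7, 18]
Step 4: [7, 7, 18, -4]
Step 5: [7, 7, 18]
Step 6: [7, 7]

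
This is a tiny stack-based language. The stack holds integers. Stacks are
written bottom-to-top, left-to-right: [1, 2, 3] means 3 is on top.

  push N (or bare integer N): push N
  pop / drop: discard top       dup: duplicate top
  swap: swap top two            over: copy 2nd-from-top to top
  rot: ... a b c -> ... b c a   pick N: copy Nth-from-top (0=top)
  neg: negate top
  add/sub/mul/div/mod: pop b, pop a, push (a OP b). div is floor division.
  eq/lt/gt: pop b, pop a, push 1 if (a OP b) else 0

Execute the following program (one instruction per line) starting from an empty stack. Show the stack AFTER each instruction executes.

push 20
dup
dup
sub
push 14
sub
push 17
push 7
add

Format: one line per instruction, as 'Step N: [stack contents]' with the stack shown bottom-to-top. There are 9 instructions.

Step 1: [20]
Step 2: [20, 20]
Step 3: [20, 20, 20]
Step 4: [20, 0]
Step 5: [20, 0, 14]
Step 6: [20, -14]
Step 7: [20, -14, 17]
Step 8: [20, -14, 17, 7]
Step 9: [20, -14, 24]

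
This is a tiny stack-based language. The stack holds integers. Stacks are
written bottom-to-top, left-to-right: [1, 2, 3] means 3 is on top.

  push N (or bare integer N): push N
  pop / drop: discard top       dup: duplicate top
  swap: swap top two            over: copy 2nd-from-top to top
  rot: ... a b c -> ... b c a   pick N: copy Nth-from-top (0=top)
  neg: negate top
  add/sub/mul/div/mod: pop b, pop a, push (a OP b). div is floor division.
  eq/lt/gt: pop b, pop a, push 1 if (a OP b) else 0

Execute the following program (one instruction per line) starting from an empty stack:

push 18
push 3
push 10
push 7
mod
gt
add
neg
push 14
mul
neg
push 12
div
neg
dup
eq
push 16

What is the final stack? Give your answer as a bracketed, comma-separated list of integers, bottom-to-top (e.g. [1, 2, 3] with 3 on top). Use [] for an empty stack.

After 'push 18': [18]
After 'push 3': [18, 3]
After 'push 10': [18, 3, 10]
After 'push 7': [18, 3, 10, 7]
After 'mod': [18, 3, 3]
After 'gt': [18, 0]
After 'add': [18]
After 'neg': [-18]
After 'push 14': [-18, 14]
After 'mul': [-252]
After 'neg': [252]
After 'push 12': [252, 12]
After 'div': [21]
After 'neg': [-21]
After 'dup': [-21, -21]
After 'eq': [1]
After 'push 16': [1, 16]

Answer: [1, 16]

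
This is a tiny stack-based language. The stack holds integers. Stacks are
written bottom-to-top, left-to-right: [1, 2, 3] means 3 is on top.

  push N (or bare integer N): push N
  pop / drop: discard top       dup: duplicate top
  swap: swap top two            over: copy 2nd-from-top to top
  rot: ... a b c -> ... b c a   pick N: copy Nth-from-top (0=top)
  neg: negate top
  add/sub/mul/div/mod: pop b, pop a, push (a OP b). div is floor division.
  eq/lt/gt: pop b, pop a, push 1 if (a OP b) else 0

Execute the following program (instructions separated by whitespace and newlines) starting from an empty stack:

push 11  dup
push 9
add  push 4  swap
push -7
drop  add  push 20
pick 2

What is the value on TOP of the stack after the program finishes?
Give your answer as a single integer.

After 'push 11': [11]
After 'dup': [11, 11]
After 'push 9': [11, 11, 9]
After 'add': [11, 20]
After 'push 4': [11, 20, 4]
After 'swap': [11, 4, 20]
After 'push -7': [11, 4, 20, -7]
After 'drop': [11, 4, 20]
After 'add': [11, 24]
After 'push 20': [11, 24, 20]
After 'pick 2': [11, 24, 20, 11]

Answer: 11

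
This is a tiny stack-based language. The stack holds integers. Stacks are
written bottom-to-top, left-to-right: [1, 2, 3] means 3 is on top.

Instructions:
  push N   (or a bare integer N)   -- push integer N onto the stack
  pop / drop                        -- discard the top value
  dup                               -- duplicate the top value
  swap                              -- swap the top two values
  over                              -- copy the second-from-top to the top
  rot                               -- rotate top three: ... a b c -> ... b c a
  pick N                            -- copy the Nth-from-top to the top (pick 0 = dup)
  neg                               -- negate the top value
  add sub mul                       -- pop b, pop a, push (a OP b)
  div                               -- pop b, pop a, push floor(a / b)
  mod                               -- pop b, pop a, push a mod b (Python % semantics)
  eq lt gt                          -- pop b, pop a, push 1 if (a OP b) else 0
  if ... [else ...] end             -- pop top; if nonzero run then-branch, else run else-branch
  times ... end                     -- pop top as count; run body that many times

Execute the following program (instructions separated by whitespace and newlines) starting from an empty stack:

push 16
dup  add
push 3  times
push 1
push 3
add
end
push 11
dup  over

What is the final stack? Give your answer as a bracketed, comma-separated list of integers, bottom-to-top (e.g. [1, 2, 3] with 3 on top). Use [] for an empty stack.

After 'push 16': [16]
After 'dup': [16, 16]
After 'add': [32]
After 'push 3': [32, 3]
After 'times': [32]
After 'push 1': [32, 1]
After 'push 3': [32, 1, 3]
After 'add': [32, 4]
After 'push 1': [32, 4, 1]
After 'push 3': [32, 4, 1, 3]
After 'add': [32, 4, 4]
After 'push 1': [32, 4, 4, 1]
After 'push 3': [32, 4, 4, 1, 3]
After 'add': [32, 4, 4, 4]
After 'push 11': [32, 4, 4, 4, 11]
After 'dup': [32, 4, 4, 4, 11, 11]
After 'over': [32, 4, 4, 4, 11, 11, 11]

Answer: [32, 4, 4, 4, 11, 11, 11]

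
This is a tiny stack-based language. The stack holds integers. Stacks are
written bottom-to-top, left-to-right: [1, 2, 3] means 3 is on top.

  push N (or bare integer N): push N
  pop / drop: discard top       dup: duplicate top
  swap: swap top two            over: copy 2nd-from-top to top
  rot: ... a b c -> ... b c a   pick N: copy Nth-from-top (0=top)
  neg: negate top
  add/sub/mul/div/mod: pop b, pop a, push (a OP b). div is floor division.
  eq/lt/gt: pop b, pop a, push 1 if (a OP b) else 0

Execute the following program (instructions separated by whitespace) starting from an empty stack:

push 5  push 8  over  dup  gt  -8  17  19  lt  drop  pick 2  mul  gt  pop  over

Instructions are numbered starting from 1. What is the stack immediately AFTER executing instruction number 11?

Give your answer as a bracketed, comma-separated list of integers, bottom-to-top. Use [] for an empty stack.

Step 1 ('push 5'): [5]
Step 2 ('push 8'): [5, 8]
Step 3 ('over'): [5, 8, 5]
Step 4 ('dup'): [5, 8, 5, 5]
Step 5 ('gt'): [5, 8, 0]
Step 6 ('-8'): [5, 8, 0, -8]
Step 7 ('17'): [5, 8, 0, -8, 17]
Step 8 ('19'): [5, 8, 0, -8, 17, 19]
Step 9 ('lt'): [5, 8, 0, -8, 1]
Step 10 ('drop'): [5, 8, 0, -8]
Step 11 ('pick 2'): [5, 8, 0, -8, 8]

Answer: [5, 8, 0, -8, 8]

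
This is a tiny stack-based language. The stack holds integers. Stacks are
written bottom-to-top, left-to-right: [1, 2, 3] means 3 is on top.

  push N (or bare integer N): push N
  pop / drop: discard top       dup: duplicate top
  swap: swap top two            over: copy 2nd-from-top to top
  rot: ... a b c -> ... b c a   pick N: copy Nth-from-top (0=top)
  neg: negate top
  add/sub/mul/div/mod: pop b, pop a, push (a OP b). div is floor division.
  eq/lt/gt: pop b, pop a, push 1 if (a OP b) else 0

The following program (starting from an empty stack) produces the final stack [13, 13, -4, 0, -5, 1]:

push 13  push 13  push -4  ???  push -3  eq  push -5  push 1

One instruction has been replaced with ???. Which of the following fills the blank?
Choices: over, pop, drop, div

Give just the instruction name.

Stack before ???: [13, 13, -4]
Stack after ???:  [13, 13, -4, 13]
Checking each choice:
  over: MATCH
  pop: produces [13, 0, -5, 1]
  drop: produces [13, 0, -5, 1]
  div: produces [13, 0, -5, 1]


Answer: over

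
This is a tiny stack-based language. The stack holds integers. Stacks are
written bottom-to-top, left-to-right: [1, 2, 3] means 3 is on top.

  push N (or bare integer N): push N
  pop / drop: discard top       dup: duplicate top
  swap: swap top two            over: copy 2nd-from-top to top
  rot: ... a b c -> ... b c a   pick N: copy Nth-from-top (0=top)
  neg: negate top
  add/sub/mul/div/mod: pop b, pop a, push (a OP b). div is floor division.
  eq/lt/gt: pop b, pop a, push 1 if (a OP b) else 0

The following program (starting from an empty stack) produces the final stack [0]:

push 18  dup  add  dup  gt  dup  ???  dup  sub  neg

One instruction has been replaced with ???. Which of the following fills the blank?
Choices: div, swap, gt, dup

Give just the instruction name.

Stack before ???: [0, 0]
Stack after ???:  [0]
Checking each choice:
  div: division by zero
  swap: produces [0, 0]
  gt: MATCH
  dup: produces [0, 0, 0]


Answer: gt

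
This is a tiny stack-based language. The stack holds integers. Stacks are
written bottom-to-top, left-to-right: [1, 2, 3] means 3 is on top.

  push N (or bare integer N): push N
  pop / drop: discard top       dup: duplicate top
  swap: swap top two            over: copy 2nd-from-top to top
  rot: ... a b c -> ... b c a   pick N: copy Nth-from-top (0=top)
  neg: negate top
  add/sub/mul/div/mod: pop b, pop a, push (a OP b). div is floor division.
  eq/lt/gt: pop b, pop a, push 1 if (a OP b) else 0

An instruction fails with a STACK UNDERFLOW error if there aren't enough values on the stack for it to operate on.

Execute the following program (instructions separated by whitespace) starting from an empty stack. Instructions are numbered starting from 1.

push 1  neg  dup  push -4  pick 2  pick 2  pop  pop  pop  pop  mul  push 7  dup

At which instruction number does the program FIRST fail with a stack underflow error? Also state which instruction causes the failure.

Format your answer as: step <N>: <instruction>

Answer: step 11: mul

Derivation:
Step 1 ('push 1'): stack = [1], depth = 1
Step 2 ('neg'): stack = [-1], depth = 1
Step 3 ('dup'): stack = [-1, -1], depth = 2
Step 4 ('push -4'): stack = [-1, -1, -4], depth = 3
Step 5 ('pick 2'): stack = [-1, -1, -4, -1], depth = 4
Step 6 ('pick 2'): stack = [-1, -1, -4, -1, -1], depth = 5
Step 7 ('pop'): stack = [-1, -1, -4, -1], depth = 4
Step 8 ('pop'): stack = [-1, -1, -4], depth = 3
Step 9 ('pop'): stack = [-1, -1], depth = 2
Step 10 ('pop'): stack = [-1], depth = 1
Step 11 ('mul'): needs 2 value(s) but depth is 1 — STACK UNDERFLOW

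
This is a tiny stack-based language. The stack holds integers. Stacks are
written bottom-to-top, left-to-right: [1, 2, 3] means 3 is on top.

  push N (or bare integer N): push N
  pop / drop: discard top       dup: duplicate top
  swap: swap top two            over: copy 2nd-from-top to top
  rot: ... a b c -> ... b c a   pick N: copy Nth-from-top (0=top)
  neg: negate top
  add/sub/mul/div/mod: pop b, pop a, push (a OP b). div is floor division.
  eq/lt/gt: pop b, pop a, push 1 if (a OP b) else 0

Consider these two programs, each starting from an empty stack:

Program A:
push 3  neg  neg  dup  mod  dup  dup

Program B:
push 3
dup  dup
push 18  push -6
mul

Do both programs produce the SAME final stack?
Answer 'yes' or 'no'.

Program A trace:
  After 'push 3': [3]
  After 'neg': [-3]
  After 'neg': [3]
  After 'dup': [3, 3]
  After 'mod': [0]
  After 'dup': [0, 0]
  After 'dup': [0, 0, 0]
Program A final stack: [0, 0, 0]

Program B trace:
  After 'push 3': [3]
  After 'dup': [3, 3]
  After 'dup': [3, 3, 3]
  After 'push 18': [3, 3, 3, 18]
  After 'push -6': [3, 3, 3, 18, -6]
  After 'mul': [3, 3, 3, -108]
Program B final stack: [3, 3, 3, -108]
Same: no

Answer: no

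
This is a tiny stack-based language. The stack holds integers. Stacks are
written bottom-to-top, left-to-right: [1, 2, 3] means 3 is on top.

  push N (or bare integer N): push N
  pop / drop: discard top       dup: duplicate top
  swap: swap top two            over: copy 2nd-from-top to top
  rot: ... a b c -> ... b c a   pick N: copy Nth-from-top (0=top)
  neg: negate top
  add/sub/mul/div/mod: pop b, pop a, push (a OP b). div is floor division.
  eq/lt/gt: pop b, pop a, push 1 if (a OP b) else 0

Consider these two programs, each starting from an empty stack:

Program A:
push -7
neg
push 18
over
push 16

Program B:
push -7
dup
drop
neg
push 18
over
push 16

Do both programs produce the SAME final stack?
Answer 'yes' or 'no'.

Program A trace:
  After 'push -7': [-7]
  After 'neg': [7]
  After 'push 18': [7, 18]
  After 'over': [7, 18, 7]
  After 'push 16': [7, 18, 7, 16]
Program A final stack: [7, 18, 7, 16]

Program B trace:
  After 'push -7': [-7]
  After 'dup': [-7, -7]
  After 'drop': [-7]
  After 'neg': [7]
  After 'push 18': [7, 18]
  After 'over': [7, 18, 7]
  After 'push 16': [7, 18, 7, 16]
Program B final stack: [7, 18, 7, 16]
Same: yes

Answer: yes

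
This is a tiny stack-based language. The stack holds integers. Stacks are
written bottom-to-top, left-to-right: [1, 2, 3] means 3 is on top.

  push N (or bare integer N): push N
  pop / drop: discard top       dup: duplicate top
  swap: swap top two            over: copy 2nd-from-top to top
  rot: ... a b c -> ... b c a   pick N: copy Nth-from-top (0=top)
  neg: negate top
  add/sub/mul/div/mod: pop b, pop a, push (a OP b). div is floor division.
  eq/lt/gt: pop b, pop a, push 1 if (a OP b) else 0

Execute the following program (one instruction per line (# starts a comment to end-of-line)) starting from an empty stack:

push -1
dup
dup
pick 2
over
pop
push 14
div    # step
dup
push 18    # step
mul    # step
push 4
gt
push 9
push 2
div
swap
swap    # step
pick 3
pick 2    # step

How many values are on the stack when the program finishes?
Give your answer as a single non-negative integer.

Answer: 8

Derivation:
After 'push -1': stack = [-1] (depth 1)
After 'dup': stack = [-1, -1] (depth 2)
After 'dup': stack = [-1, -1, -1] (depth 3)
After 'pick 2': stack = [-1, -1, -1, -1] (depth 4)
After 'over': stack = [-1, -1, -1, -1, -1] (depth 5)
After 'pop': stack = [-1, -1, -1, -1] (depth 4)
After 'push 14': stack = [-1, -1, -1, -1, 14] (depth 5)
After 'div': stack = [-1, -1, -1, -1] (depth 4)
After 'dup': stack = [-1, -1, -1, -1, -1] (depth 5)
After 'push 18': stack = [-1, -1, -1, -1, -1, 18] (depth 6)
After 'mul': stack = [-1, -1, -1, -1, -18] (depth 5)
After 'push 4': stack = [-1, -1, -1, -1, -18, 4] (depth 6)
After 'gt': stack = [-1, -1, -1, -1, 0] (depth 5)
After 'push 9': stack = [-1, -1, -1, -1, 0, 9] (depth 6)
After 'push 2': stack = [-1, -1, -1, -1, 0, 9, 2] (depth 7)
After 'div': stack = [-1, -1, -1, -1, 0, 4] (depth 6)
After 'swap': stack = [-1, -1, -1, -1, 4, 0] (depth 6)
After 'swap': stack = [-1, -1, -1, -1, 0, 4] (depth 6)
After 'pick 3': stack = [-1, -1, -1, -1, 0, 4, -1] (depth 7)
After 'pick 2': stack = [-1, -1, -1, -1, 0, 4, -1, 0] (depth 8)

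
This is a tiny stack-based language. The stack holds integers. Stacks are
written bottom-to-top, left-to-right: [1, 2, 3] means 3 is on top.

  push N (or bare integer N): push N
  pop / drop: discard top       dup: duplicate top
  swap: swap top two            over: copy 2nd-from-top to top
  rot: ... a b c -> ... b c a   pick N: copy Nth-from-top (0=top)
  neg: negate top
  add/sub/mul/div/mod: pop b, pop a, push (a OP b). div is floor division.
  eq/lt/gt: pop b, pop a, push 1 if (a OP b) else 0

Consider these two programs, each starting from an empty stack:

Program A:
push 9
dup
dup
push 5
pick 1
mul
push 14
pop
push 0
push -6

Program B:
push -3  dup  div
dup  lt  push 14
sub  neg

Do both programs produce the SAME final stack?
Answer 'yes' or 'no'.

Program A trace:
  After 'push 9': [9]
  After 'dup': [9, 9]
  After 'dup': [9, 9, 9]
  After 'push 5': [9, 9, 9, 5]
  After 'pick 1': [9, 9, 9, 5, 9]
  After 'mul': [9, 9, 9, 45]
  After 'push 14': [9, 9, 9, 45, 14]
  After 'pop': [9, 9, 9, 45]
  After 'push 0': [9, 9, 9, 45, 0]
  After 'push -6': [9, 9, 9, 45, 0, -6]
Program A final stack: [9, 9, 9, 45, 0, -6]

Program B trace:
  After 'push -3': [-3]
  After 'dup': [-3, -3]
  After 'div': [1]
  After 'dup': [1, 1]
  After 'lt': [0]
  After 'push 14': [0, 14]
  After 'sub': [-14]
  After 'neg': [14]
Program B final stack: [14]
Same: no

Answer: no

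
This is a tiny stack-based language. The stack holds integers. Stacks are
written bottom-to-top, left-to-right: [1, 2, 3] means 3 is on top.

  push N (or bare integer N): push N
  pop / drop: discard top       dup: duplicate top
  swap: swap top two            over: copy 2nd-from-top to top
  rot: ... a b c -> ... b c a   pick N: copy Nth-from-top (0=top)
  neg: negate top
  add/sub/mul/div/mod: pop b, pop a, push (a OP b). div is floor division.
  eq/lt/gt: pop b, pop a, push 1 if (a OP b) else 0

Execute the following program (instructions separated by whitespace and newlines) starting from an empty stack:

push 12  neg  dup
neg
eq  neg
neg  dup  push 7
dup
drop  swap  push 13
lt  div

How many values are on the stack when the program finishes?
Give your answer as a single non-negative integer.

Answer: 2

Derivation:
After 'push 12': stack = [12] (depth 1)
After 'neg': stack = [-12] (depth 1)
After 'dup': stack = [-12, -12] (depth 2)
After 'neg': stack = [-12, 12] (depth 2)
After 'eq': stack = [0] (depth 1)
After 'neg': stack = [0] (depth 1)
After 'neg': stack = [0] (depth 1)
After 'dup': stack = [0, 0] (depth 2)
After 'push 7': stack = [0, 0, 7] (depth 3)
After 'dup': stack = [0, 0, 7, 7] (depth 4)
After 'drop': stack = [0, 0, 7] (depth 3)
After 'swap': stack = [0, 7, 0] (depth 3)
After 'push 13': stack = [0, 7, 0, 13] (depth 4)
After 'lt': stack = [0, 7, 1] (depth 3)
After 'div': stack = [0, 7] (depth 2)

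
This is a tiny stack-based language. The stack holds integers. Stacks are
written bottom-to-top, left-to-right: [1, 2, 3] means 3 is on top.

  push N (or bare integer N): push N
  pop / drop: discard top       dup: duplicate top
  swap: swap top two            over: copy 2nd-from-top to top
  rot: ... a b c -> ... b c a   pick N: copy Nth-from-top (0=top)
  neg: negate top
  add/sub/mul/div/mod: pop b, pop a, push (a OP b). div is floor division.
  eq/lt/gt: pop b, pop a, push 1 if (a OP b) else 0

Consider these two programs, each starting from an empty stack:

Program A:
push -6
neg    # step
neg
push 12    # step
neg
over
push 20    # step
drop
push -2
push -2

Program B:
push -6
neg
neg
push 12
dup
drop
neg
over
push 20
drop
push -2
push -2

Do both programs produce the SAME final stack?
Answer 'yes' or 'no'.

Program A trace:
  After 'push -6': [-6]
  After 'neg': [6]
  After 'neg': [-6]
  After 'push 12': [-6, 12]
  After 'neg': [-6, -12]
  After 'over': [-6, -12, -6]
  After 'push 20': [-6, -12, -6, 20]
  After 'drop': [-6, -12, -6]
  After 'push -2': [-6, -12, -6, -2]
  After 'push -2': [-6, -12, -6, -2, -2]
Program A final stack: [-6, -12, -6, -2, -2]

Program B trace:
  After 'push -6': [-6]
  After 'neg': [6]
  After 'neg': [-6]
  After 'push 12': [-6, 12]
  After 'dup': [-6, 12, 12]
  After 'drop': [-6, 12]
  After 'neg': [-6, -12]
  After 'over': [-6, -12, -6]
  After 'push 20': [-6, -12, -6, 20]
  After 'drop': [-6, -12, -6]
  After 'push -2': [-6, -12, -6, -2]
  After 'push -2': [-6, -12, -6, -2, -2]
Program B final stack: [-6, -12, -6, -2, -2]
Same: yes

Answer: yes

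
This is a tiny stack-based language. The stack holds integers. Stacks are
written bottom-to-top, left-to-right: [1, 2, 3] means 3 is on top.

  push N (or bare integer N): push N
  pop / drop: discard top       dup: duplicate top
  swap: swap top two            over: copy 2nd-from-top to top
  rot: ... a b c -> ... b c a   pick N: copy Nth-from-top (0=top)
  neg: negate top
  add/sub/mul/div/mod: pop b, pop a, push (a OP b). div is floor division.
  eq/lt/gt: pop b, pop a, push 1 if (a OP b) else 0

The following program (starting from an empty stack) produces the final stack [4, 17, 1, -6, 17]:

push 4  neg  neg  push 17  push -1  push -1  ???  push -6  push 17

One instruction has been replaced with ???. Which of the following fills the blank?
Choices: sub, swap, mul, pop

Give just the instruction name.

Answer: mul

Derivation:
Stack before ???: [4, 17, -1, -1]
Stack after ???:  [4, 17, 1]
Checking each choice:
  sub: produces [4, 17, 0, -6, 17]
  swap: produces [4, 17, -1, -1, -6, 17]
  mul: MATCH
  pop: produces [4, 17, -1, -6, 17]


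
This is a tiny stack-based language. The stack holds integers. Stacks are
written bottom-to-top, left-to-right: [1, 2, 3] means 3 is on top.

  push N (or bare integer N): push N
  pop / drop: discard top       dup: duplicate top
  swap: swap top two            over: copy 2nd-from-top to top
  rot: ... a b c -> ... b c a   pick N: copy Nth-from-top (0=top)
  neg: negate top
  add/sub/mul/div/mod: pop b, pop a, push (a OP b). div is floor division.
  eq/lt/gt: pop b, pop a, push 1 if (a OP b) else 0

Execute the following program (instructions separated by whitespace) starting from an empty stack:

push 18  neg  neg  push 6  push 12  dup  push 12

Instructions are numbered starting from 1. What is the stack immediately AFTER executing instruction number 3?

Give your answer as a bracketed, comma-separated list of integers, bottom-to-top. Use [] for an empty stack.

Step 1 ('push 18'): [18]
Step 2 ('neg'): [-18]
Step 3 ('neg'): [18]

Answer: [18]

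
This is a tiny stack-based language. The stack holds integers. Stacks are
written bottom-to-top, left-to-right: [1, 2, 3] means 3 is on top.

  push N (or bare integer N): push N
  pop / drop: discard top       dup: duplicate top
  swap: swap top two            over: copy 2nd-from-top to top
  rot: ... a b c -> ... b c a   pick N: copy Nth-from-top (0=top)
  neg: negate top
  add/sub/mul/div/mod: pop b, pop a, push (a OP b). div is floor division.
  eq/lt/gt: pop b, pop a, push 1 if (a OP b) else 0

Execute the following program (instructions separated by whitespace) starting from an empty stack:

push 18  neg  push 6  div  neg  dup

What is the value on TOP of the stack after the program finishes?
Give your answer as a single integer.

Answer: 3

Derivation:
After 'push 18': [18]
After 'neg': [-18]
After 'push 6': [-18, 6]
After 'div': [-3]
After 'neg': [3]
After 'dup': [3, 3]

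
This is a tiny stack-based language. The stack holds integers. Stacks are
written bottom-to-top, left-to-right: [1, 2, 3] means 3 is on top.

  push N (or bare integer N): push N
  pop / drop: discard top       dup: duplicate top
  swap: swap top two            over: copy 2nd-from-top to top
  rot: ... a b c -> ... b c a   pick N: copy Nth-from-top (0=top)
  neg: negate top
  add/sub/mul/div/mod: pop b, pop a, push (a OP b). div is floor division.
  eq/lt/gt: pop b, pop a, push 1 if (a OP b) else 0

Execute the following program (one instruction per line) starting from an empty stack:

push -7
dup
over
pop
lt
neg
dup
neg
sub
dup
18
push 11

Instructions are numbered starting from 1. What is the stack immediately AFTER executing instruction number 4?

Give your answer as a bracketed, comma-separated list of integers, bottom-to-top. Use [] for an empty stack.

Step 1 ('push -7'): [-7]
Step 2 ('dup'): [-7, -7]
Step 3 ('over'): [-7, -7, -7]
Step 4 ('pop'): [-7, -7]

Answer: [-7, -7]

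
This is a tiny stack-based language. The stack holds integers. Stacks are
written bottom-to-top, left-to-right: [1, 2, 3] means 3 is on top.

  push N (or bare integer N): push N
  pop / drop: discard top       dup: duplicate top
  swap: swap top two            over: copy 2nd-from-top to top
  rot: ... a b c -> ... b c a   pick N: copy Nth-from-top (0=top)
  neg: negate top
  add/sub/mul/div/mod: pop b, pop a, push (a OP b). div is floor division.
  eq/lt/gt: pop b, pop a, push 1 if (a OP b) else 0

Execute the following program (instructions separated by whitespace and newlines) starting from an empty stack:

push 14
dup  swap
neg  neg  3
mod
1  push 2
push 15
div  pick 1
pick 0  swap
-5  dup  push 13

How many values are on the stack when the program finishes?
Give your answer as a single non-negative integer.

Answer: 9

Derivation:
After 'push 14': stack = [14] (depth 1)
After 'dup': stack = [14, 14] (depth 2)
After 'swap': stack = [14, 14] (depth 2)
After 'neg': stack = [14, -14] (depth 2)
After 'neg': stack = [14, 14] (depth 2)
After 'push 3': stack = [14, 14, 3] (depth 3)
After 'mod': stack = [14, 2] (depth 2)
After 'push 1': stack = [14, 2, 1] (depth 3)
After 'push 2': stack = [14, 2, 1, 2] (depth 4)
After 'push 15': stack = [14, 2, 1, 2, 15] (depth 5)
After 'div': stack = [14, 2, 1, 0] (depth 4)
After 'pick 1': stack = [14, 2, 1, 0, 1] (depth 5)
After 'pick 0': stack = [14, 2, 1, 0, 1, 1] (depth 6)
After 'swap': stack = [14, 2, 1, 0, 1, 1] (depth 6)
After 'push -5': stack = [14, 2, 1, 0, 1, 1, -5] (depth 7)
After 'dup': stack = [14, 2, 1, 0, 1, 1, -5, -5] (depth 8)
After 'push 13': stack = [14, 2, 1, 0, 1, 1, -5, -5, 13] (depth 9)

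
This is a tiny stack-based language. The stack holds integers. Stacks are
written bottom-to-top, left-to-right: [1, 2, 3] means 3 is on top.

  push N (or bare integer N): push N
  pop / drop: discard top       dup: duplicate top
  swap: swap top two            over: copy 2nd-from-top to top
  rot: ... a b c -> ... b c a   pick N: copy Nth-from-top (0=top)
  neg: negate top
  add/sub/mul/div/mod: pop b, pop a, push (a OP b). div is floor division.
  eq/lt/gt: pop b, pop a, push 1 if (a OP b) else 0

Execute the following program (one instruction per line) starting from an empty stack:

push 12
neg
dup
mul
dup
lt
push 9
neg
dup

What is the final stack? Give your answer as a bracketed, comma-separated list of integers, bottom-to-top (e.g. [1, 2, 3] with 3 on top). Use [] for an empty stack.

After 'push 12': [12]
After 'neg': [-12]
After 'dup': [-12, -12]
After 'mul': [144]
After 'dup': [144, 144]
After 'lt': [0]
After 'push 9': [0, 9]
After 'neg': [0, -9]
After 'dup': [0, -9, -9]

Answer: [0, -9, -9]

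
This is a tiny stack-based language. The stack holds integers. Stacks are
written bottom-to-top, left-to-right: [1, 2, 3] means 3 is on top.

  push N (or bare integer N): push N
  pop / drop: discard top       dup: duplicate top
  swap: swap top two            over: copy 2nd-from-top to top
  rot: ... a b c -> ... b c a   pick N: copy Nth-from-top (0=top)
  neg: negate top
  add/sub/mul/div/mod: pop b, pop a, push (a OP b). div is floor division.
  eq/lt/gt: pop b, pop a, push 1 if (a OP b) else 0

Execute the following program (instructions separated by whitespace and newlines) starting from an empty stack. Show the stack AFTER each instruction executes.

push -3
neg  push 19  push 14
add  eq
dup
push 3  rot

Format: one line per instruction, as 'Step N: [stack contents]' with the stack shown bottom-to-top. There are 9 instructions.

Step 1: [-3]
Step 2: [3]
Step 3: [3, 19]
Step 4: [3, 19, 14]
Step 5: [3, 33]
Step 6: [0]
Step 7: [0, 0]
Step 8: [0, 0, 3]
Step 9: [0, 3, 0]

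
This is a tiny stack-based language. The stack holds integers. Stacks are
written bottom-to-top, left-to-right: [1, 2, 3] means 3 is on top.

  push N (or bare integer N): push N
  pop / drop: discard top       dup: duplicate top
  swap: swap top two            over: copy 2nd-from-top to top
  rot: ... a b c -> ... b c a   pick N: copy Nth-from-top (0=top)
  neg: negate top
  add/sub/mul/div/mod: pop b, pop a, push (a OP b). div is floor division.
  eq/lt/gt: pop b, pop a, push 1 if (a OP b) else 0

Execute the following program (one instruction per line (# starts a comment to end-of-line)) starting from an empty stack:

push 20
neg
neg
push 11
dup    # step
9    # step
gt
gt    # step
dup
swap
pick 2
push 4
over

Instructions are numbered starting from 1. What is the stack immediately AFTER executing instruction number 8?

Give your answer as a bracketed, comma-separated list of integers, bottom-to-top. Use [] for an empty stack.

Step 1 ('push 20'): [20]
Step 2 ('neg'): [-20]
Step 3 ('neg'): [20]
Step 4 ('push 11'): [20, 11]
Step 5 ('dup'): [20, 11, 11]
Step 6 ('9'): [20, 11, 11, 9]
Step 7 ('gt'): [20, 11, 1]
Step 8 ('gt'): [20, 1]

Answer: [20, 1]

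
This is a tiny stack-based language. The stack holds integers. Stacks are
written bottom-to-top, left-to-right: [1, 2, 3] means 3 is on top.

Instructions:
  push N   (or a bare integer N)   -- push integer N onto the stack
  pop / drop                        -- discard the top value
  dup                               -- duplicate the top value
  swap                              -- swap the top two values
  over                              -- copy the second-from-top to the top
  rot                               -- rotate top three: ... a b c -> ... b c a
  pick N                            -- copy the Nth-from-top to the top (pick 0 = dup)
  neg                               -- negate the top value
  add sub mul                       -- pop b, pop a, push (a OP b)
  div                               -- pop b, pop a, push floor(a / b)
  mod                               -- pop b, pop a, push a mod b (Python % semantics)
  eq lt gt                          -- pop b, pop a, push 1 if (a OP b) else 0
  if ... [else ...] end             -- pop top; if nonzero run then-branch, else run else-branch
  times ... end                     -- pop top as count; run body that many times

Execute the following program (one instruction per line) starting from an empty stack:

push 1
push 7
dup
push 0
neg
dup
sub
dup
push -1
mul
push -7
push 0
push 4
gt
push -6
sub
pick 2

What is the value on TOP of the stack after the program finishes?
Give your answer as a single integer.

Answer: 0

Derivation:
After 'push 1': [1]
After 'push 7': [1, 7]
After 'dup': [1, 7, 7]
After 'push 0': [1, 7, 7, 0]
After 'neg': [1, 7, 7, 0]
After 'dup': [1, 7, 7, 0, 0]
After 'sub': [1, 7, 7, 0]
After 'dup': [1, 7, 7, 0, 0]
After 'push -1': [1, 7, 7, 0, 0, -1]
After 'mul': [1, 7, 7, 0, 0]
After 'push -7': [1, 7, 7, 0, 0, -7]
After 'push 0': [1, 7, 7, 0, 0, -7, 0]
After 'push 4': [1, 7, 7, 0, 0, -7, 0, 4]
After 'gt': [1, 7, 7, 0, 0, -7, 0]
After 'push -6': [1, 7, 7, 0, 0, -7, 0, -6]
After 'sub': [1, 7, 7, 0, 0, -7, 6]
After 'pick 2': [1, 7, 7, 0, 0, -7, 6, 0]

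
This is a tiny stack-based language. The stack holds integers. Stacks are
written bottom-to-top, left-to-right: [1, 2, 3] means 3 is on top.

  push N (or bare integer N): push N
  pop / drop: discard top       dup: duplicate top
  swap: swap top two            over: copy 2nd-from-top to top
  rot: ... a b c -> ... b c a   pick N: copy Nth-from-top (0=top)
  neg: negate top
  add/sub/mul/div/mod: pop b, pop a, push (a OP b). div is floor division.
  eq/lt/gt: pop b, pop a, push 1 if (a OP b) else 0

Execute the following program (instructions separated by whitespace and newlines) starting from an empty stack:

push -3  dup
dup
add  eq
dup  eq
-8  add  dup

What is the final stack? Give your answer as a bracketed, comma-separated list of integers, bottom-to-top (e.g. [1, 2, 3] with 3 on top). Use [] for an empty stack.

After 'push -3': [-3]
After 'dup': [-3, -3]
After 'dup': [-3, -3, -3]
After 'add': [-3, -6]
After 'eq': [0]
After 'dup': [0, 0]
After 'eq': [1]
After 'push -8': [1, -8]
After 'add': [-7]
After 'dup': [-7, -7]

Answer: [-7, -7]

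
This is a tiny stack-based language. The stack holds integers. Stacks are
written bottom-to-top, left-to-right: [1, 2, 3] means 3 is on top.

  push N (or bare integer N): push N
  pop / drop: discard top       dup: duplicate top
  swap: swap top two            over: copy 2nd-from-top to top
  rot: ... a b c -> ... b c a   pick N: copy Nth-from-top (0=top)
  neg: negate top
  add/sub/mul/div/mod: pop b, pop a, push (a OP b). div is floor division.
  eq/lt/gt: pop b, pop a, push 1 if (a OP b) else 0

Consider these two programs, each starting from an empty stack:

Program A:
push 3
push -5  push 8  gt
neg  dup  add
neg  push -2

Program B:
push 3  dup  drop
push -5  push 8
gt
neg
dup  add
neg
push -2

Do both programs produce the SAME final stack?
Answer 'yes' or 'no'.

Program A trace:
  After 'push 3': [3]
  After 'push -5': [3, -5]
  After 'push 8': [3, -5, 8]
  After 'gt': [3, 0]
  After 'neg': [3, 0]
  After 'dup': [3, 0, 0]
  After 'add': [3, 0]
  After 'neg': [3, 0]
  After 'push -2': [3, 0, -2]
Program A final stack: [3, 0, -2]

Program B trace:
  After 'push 3': [3]
  After 'dup': [3, 3]
  After 'drop': [3]
  After 'push -5': [3, -5]
  After 'push 8': [3, -5, 8]
  After 'gt': [3, 0]
  After 'neg': [3, 0]
  After 'dup': [3, 0, 0]
  After 'add': [3, 0]
  After 'neg': [3, 0]
  After 'push -2': [3, 0, -2]
Program B final stack: [3, 0, -2]
Same: yes

Answer: yes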